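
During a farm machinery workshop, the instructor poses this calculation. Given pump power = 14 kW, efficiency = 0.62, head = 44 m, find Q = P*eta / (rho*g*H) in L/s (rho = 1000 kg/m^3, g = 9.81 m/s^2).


Q = (P * 1000 * eta) / (rho * g * H)
  = (14 * 1000 * 0.62) / (1000 * 9.81 * 44)
  = 8680 / 431640
  = 0.02011 m^3/s = 20.11 L/s


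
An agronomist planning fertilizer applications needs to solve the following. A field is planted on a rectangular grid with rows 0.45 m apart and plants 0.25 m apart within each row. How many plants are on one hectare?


D = 10000 / (row_sp * plant_sp)
  = 10000 / (0.45 * 0.25)
  = 10000 / 0.1125
  = 88888.89 plants/ha


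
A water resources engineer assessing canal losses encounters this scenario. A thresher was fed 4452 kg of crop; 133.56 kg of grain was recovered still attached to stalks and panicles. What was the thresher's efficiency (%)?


eta = (total - unthreshed) / total * 100
    = (4452 - 133.56) / 4452 * 100
    = 4318.44 / 4452 * 100
    = 97%


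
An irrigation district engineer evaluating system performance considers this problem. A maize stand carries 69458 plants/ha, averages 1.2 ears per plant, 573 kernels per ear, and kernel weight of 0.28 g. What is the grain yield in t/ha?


Y = density * ears * kernels * kw
  = 69458 * 1.2 * 573 * 0.28 g/ha
  = 13372609.82 g/ha
  = 13372.61 kg/ha = 13.37 t/ha


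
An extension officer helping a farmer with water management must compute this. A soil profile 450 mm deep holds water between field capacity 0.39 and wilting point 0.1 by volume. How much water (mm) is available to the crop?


AW = (FC - WP) * D
   = (0.39 - 0.1) * 450
   = 0.29 * 450
   = 130.50 mm


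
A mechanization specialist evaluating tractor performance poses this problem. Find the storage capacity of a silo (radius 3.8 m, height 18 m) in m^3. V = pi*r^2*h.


V = pi * r^2 * h
  = pi * 3.8^2 * 18
  = pi * 14.44 * 18
  = 816.56 m^3


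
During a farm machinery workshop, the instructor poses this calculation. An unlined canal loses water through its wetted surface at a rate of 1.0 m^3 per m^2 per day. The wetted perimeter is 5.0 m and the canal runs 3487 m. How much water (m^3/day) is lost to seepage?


S = C * P * L
  = 1.0 * 5.0 * 3487
  = 17435 m^3/day


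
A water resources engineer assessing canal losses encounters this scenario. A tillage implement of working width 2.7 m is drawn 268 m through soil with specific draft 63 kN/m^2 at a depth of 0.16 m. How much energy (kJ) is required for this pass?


E = k * d * w * L
  = 63 * 0.16 * 2.7 * 268
  = 7293.89 kJ


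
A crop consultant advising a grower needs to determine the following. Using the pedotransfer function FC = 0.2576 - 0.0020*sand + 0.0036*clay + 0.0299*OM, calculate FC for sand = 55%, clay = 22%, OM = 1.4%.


FC = 0.2576 - 0.0020*55 + 0.0036*22 + 0.0299*1.4
   = 0.2576 - 0.1100 + 0.0792 + 0.0419
   = 0.2687


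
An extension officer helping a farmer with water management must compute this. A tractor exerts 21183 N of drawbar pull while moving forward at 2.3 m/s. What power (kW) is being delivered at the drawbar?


P = F * v / 1000
  = 21183 * 2.3 / 1000
  = 48720.90 / 1000
  = 48.72 kW


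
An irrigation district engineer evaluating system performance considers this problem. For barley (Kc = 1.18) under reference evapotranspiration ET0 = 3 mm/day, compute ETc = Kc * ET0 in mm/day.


ETc = Kc * ET0
    = 1.18 * 3
    = 3.54 mm/day


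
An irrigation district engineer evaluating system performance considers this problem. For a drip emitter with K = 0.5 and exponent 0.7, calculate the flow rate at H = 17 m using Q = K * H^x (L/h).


Q = K * H^x
  = 0.5 * 17^0.7
  = 0.5 * 7.2663
  = 3.63 L/h


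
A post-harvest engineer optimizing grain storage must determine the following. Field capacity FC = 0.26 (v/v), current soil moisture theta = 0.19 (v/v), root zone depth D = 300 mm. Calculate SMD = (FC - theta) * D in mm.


SMD = (FC - theta) * D
    = (0.26 - 0.19) * 300
    = 0.070 * 300
    = 21 mm


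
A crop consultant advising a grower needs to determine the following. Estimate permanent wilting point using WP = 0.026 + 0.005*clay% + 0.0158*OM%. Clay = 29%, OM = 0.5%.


WP = 0.026 + 0.005*29 + 0.0158*0.5
   = 0.026 + 0.1450 + 0.0079
   = 0.1789


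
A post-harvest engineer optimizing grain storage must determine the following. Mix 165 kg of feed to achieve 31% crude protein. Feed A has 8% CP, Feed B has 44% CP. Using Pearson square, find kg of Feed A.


parts_A = CP_b - target = 44 - 31 = 13
parts_B = target - CP_a = 31 - 8 = 23
total_parts = 13 + 23 = 36
Feed A = 165 * 13 / 36 = 59.58 kg
Feed B = 165 * 23 / 36 = 105.42 kg

59.58 kg


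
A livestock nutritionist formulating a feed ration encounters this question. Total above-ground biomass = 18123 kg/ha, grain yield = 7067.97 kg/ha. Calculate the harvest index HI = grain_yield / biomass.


HI = grain_yield / biomass
   = 7067.97 / 18123
   = 0.39


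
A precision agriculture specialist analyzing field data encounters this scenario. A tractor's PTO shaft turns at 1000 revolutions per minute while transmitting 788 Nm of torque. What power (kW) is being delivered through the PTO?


P = 2*pi*n*T / 60000
  = 2*pi * 1000 * 788 / 60000
  = 4951150.02 / 60000
  = 82.52 kW


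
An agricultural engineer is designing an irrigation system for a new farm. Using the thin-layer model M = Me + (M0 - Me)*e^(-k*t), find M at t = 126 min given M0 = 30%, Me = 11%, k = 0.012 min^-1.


M = Me + (M0 - Me) * e^(-k*t)
  = 11 + (30 - 11) * e^(-0.012*126)
  = 11 + 19 * e^(-1.512)
  = 11 + 19 * 0.22047
  = 11 + 4.1889
  = 15.19%


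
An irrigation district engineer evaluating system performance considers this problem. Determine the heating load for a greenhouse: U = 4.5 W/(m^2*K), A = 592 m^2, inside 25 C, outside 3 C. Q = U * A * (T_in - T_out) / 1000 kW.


dT = 25 - (3) = 22 K
Q = U * A * dT
  = 4.5 * 592 * 22
  = 58608 W = 58.61 kW


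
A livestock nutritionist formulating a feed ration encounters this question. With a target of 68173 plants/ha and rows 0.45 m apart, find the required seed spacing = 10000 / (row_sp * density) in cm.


spacing = 10000 / (row_sp * density)
        = 10000 / (0.45 * 68173)
        = 10000 / 30677.85
        = 0.32597 m = 32.60 cm


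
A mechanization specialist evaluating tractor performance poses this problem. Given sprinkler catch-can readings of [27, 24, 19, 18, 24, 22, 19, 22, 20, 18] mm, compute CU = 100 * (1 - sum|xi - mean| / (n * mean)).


xbar = 213 / 10 = 21.300
sum|xi - xbar| = 25
CU = 100 * (1 - 25 / (10 * 21.300))
   = 100 * (1 - 0.1174)
   = 88.26%


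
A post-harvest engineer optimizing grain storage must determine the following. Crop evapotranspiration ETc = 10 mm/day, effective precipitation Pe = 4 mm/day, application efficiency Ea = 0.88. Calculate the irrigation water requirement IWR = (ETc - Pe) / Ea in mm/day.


IWR = (ETc - Pe) / Ea
    = (10 - 4) / 0.88
    = 6 / 0.88
    = 6.82 mm/day


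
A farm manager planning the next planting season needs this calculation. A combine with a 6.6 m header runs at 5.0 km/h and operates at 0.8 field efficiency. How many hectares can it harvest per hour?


C = w * v * eta_f / 10
  = 6.6 * 5.0 * 0.8 / 10
  = 26.40 / 10
  = 2.64 ha/h


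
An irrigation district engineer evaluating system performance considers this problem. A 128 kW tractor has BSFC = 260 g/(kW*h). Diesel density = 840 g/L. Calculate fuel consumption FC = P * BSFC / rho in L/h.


FC = P * BSFC / rho_fuel
   = 128 * 260 / 840
   = 33280 / 840
   = 39.62 L/h


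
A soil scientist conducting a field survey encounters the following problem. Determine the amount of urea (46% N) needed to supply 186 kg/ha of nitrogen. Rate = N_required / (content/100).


Rate = N_required / (N_content / 100)
     = 186 / (46 / 100)
     = 186 / 0.46
     = 404.35 kg/ha


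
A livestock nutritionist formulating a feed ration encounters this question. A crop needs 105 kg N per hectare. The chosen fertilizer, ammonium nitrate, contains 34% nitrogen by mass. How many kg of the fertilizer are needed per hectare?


Rate = N_required / (N_content / 100)
     = 105 / (34 / 100)
     = 105 / 0.34
     = 308.82 kg/ha


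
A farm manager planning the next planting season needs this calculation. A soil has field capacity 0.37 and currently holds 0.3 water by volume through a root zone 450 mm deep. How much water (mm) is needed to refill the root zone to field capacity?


SMD = (FC - theta) * D
    = (0.37 - 0.3) * 450
    = 0.070 * 450
    = 31.50 mm


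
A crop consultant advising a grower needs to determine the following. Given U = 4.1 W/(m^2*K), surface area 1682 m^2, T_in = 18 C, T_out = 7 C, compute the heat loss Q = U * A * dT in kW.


dT = 18 - (7) = 11 K
Q = U * A * dT
  = 4.1 * 1682 * 11
  = 75858.20 W = 75.86 kW


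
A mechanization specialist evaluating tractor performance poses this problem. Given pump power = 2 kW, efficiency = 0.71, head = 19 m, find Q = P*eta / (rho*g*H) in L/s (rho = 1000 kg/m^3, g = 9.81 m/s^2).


Q = (P * 1000 * eta) / (rho * g * H)
  = (2 * 1000 * 0.71) / (1000 * 9.81 * 19)
  = 1420 / 186390
  = 0.00762 m^3/s = 7.62 L/s


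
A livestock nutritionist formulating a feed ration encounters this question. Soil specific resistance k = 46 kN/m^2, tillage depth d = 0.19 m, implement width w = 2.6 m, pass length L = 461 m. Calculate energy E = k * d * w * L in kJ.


E = k * d * w * L
  = 46 * 0.19 * 2.6 * 461
  = 10475.76 kJ


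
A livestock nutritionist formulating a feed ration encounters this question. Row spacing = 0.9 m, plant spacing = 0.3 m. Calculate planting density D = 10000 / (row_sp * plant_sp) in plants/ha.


D = 10000 / (row_sp * plant_sp)
  = 10000 / (0.9 * 0.3)
  = 10000 / 0.2700
  = 37037.04 plants/ha


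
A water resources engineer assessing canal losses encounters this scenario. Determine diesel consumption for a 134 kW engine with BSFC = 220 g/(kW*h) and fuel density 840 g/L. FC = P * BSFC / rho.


FC = P * BSFC / rho_fuel
   = 134 * 220 / 840
   = 29480 / 840
   = 35.10 L/h


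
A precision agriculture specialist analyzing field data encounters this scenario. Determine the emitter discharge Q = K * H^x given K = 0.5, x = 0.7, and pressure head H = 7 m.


Q = K * H^x
  = 0.5 * 7^0.7
  = 0.5 * 3.9045
  = 1.95 L/h


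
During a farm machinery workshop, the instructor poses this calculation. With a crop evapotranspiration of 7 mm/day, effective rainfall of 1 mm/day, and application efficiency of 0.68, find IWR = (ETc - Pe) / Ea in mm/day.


IWR = (ETc - Pe) / Ea
    = (7 - 1) / 0.68
    = 6 / 0.68
    = 8.82 mm/day


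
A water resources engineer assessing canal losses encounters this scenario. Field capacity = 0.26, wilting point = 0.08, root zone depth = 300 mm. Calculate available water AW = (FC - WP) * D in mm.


AW = (FC - WP) * D
   = (0.26 - 0.08) * 300
   = 0.18 * 300
   = 54 mm


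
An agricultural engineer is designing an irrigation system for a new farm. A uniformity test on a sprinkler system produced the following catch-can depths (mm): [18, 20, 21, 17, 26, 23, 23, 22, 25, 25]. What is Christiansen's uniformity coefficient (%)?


xbar = 220 / 10 = 22
sum|xi - xbar| = 24
CU = 100 * (1 - 24 / (10 * 22))
   = 100 * (1 - 0.1091)
   = 89.09%


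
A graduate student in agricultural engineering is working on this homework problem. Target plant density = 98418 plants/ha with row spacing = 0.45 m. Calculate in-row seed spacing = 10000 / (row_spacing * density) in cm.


spacing = 10000 / (row_sp * density)
        = 10000 / (0.45 * 98418)
        = 10000 / 44288.10
        = 0.22579 m = 22.58 cm


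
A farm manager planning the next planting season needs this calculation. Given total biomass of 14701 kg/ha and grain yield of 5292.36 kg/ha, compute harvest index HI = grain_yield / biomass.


HI = grain_yield / biomass
   = 5292.36 / 14701
   = 0.36


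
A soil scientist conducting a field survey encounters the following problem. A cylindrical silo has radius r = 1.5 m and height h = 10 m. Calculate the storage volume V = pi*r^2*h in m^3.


V = pi * r^2 * h
  = pi * 1.5^2 * 10
  = pi * 2.25 * 10
  = 70.69 m^3


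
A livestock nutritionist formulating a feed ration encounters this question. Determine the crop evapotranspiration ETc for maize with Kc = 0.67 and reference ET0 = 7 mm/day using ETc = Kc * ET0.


ETc = Kc * ET0
    = 0.67 * 7
    = 4.69 mm/day


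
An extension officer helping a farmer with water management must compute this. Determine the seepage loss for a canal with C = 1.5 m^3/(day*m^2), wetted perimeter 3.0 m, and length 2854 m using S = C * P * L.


S = C * P * L
  = 1.5 * 3.0 * 2854
  = 12843 m^3/day


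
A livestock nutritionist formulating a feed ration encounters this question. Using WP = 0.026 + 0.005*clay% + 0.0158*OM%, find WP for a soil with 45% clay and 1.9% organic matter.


WP = 0.026 + 0.005*45 + 0.0158*1.9
   = 0.026 + 0.2250 + 0.0300
   = 0.2810


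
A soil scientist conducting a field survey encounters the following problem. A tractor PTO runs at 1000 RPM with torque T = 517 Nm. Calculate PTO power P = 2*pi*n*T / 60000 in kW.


P = 2*pi*n*T / 60000
  = 2*pi * 1000 * 517 / 60000
  = 3248406.80 / 60000
  = 54.14 kW


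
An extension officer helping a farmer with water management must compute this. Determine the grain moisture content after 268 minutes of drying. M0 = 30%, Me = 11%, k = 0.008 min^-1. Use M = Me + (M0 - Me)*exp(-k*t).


M = Me + (M0 - Me) * e^(-k*t)
  = 11 + (30 - 11) * e^(-0.008*268)
  = 11 + 19 * e^(-2.144)
  = 11 + 19 * 0.11719
  = 11 + 2.2265
  = 13.23%


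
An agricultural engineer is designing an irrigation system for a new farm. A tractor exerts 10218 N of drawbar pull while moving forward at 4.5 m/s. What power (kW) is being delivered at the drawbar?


P = F * v / 1000
  = 10218 * 4.5 / 1000
  = 45981 / 1000
  = 45.98 kW


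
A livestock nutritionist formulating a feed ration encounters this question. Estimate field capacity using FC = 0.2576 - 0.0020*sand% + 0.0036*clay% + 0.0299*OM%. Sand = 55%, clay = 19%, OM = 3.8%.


FC = 0.2576 - 0.0020*55 + 0.0036*19 + 0.0299*3.8
   = 0.2576 - 0.1100 + 0.0684 + 0.1136
   = 0.3296


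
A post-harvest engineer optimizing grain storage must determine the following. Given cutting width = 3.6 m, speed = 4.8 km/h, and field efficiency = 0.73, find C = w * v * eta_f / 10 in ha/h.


C = w * v * eta_f / 10
  = 3.6 * 4.8 * 0.73 / 10
  = 12.61 / 10
  = 1.26 ha/h


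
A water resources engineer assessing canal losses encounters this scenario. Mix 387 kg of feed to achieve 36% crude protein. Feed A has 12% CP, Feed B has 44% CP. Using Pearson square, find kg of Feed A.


parts_A = CP_b - target = 44 - 36 = 8
parts_B = target - CP_a = 36 - 12 = 24
total_parts = 8 + 24 = 32
Feed A = 387 * 8 / 32 = 96.75 kg
Feed B = 387 * 24 / 32 = 290.25 kg

96.75 kg


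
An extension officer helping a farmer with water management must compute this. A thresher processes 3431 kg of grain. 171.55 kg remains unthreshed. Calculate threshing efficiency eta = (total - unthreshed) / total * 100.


eta = (total - unthreshed) / total * 100
    = (3431 - 171.55) / 3431 * 100
    = 3259.45 / 3431 * 100
    = 95%


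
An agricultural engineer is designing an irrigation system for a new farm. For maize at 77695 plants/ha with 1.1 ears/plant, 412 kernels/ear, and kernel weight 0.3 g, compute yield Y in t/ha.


Y = density * ears * kernels * kw
  = 77695 * 1.1 * 412 * 0.3 g/ha
  = 10563412.20 g/ha
  = 10563.41 kg/ha = 10.56 t/ha


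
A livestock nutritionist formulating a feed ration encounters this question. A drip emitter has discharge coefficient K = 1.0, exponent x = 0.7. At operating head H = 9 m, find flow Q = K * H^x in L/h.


Q = K * H^x
  = 1.0 * 9^0.7
  = 1.0 * 4.6555
  = 4.66 L/h


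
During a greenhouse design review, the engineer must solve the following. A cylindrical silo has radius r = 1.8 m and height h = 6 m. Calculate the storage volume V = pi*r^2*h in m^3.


V = pi * r^2 * h
  = pi * 1.8^2 * 6
  = pi * 3.24 * 6
  = 61.07 m^3


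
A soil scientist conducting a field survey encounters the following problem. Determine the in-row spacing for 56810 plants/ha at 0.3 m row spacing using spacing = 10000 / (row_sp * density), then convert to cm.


spacing = 10000 / (row_sp * density)
        = 10000 / (0.3 * 56810)
        = 10000 / 17043
        = 0.58675 m = 58.68 cm


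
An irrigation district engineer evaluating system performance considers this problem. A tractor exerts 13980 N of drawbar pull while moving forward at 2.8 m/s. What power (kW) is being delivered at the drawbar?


P = F * v / 1000
  = 13980 * 2.8 / 1000
  = 39144 / 1000
  = 39.14 kW


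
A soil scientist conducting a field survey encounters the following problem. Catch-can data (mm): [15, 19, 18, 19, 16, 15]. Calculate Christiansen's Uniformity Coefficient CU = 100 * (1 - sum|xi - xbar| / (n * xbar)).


xbar = 102 / 6 = 17
sum|xi - xbar| = 10
CU = 100 * (1 - 10 / (6 * 17))
   = 100 * (1 - 0.0980)
   = 90.20%


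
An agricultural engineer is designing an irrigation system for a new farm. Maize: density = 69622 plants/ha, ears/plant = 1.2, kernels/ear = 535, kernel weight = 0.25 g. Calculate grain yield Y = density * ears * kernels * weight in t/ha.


Y = density * ears * kernels * kw
  = 69622 * 1.2 * 535 * 0.25 g/ha
  = 11174331 g/ha
  = 11174.33 kg/ha = 11.17 t/ha


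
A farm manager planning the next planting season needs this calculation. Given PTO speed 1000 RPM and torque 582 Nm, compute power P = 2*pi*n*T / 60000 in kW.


P = 2*pi*n*T / 60000
  = 2*pi * 1000 * 582 / 60000
  = 3656813.85 / 60000
  = 60.95 kW


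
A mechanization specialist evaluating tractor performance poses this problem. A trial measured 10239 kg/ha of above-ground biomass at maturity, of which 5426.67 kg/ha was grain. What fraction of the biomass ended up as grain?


HI = grain_yield / biomass
   = 5426.67 / 10239
   = 0.53


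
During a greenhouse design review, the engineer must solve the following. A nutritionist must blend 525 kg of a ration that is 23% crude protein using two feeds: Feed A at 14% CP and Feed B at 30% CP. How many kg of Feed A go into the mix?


parts_A = CP_b - target = 30 - 23 = 7
parts_B = target - CP_a = 23 - 14 = 9
total_parts = 7 + 9 = 16
Feed A = 525 * 7 / 16 = 229.69 kg
Feed B = 525 * 9 / 16 = 295.31 kg

229.69 kg


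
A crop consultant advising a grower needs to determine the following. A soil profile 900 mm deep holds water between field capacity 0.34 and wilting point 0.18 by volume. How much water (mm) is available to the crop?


AW = (FC - WP) * D
   = (0.34 - 0.18) * 900
   = 0.16 * 900
   = 144 mm


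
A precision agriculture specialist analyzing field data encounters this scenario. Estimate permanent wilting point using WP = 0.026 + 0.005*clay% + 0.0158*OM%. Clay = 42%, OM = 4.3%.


WP = 0.026 + 0.005*42 + 0.0158*4.3
   = 0.026 + 0.2100 + 0.0679
   = 0.3039


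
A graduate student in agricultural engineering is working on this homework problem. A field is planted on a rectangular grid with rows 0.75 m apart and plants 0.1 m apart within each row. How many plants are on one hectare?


D = 10000 / (row_sp * plant_sp)
  = 10000 / (0.75 * 0.1)
  = 10000 / 0.0750
  = 133333.33 plants/ha


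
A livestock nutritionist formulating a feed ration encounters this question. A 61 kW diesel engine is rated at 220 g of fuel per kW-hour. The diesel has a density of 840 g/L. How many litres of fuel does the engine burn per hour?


FC = P * BSFC / rho_fuel
   = 61 * 220 / 840
   = 13420 / 840
   = 15.98 L/h


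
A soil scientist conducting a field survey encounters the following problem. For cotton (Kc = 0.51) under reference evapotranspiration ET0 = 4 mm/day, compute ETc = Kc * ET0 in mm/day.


ETc = Kc * ET0
    = 0.51 * 4
    = 2.04 mm/day


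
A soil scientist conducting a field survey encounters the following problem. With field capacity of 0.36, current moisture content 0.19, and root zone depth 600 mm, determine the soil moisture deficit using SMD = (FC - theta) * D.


SMD = (FC - theta) * D
    = (0.36 - 0.19) * 600
    = 0.170 * 600
    = 102 mm


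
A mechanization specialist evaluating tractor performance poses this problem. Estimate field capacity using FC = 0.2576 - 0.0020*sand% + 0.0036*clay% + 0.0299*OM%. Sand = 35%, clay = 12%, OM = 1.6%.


FC = 0.2576 - 0.0020*35 + 0.0036*12 + 0.0299*1.6
   = 0.2576 - 0.0700 + 0.0432 + 0.0478
   = 0.2786


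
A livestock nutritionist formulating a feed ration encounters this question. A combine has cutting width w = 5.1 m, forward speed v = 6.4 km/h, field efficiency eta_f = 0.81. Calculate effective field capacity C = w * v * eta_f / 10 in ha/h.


C = w * v * eta_f / 10
  = 5.1 * 6.4 * 0.81 / 10
  = 26.44 / 10
  = 2.64 ha/h


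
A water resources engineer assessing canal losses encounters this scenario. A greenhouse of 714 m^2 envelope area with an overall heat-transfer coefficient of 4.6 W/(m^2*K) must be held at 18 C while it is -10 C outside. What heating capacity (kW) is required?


dT = 18 - (-10) = 28 K
Q = U * A * dT
  = 4.6 * 714 * 28
  = 91963.20 W = 91.96 kW


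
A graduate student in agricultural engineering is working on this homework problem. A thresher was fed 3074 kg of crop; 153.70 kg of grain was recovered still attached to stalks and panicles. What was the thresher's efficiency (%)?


eta = (total - unthreshed) / total * 100
    = (3074 - 153.70) / 3074 * 100
    = 2920.30 / 3074 * 100
    = 95%


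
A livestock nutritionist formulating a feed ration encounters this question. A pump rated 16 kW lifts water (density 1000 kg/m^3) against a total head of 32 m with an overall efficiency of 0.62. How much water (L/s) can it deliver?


Q = (P * 1000 * eta) / (rho * g * H)
  = (16 * 1000 * 0.62) / (1000 * 9.81 * 32)
  = 9920 / 313920
  = 0.03160 m^3/s = 31.60 L/s


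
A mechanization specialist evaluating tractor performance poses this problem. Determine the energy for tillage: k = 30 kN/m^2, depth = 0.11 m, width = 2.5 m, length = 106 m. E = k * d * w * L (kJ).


E = k * d * w * L
  = 30 * 0.11 * 2.5 * 106
  = 874.50 kJ


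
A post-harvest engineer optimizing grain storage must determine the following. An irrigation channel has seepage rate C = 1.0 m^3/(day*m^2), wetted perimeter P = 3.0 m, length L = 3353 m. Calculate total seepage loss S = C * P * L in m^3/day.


S = C * P * L
  = 1.0 * 3.0 * 3353
  = 10059 m^3/day


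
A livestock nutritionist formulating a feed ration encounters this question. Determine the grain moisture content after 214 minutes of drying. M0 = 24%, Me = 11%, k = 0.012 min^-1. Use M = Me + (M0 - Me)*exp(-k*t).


M = Me + (M0 - Me) * e^(-k*t)
  = 11 + (24 - 11) * e^(-0.012*214)
  = 11 + 13 * e^(-2.568)
  = 11 + 13 * 0.07669
  = 11 + 0.9970
  = 12.00%


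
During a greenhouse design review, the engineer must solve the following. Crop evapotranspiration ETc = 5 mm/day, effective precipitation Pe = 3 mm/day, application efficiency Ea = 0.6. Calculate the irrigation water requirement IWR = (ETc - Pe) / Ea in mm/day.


IWR = (ETc - Pe) / Ea
    = (5 - 3) / 0.6
    = 2 / 0.6
    = 3.33 mm/day


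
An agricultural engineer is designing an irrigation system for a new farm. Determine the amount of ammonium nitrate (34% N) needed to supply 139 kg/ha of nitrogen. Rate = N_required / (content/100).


Rate = N_required / (N_content / 100)
     = 139 / (34 / 100)
     = 139 / 0.34
     = 408.82 kg/ha


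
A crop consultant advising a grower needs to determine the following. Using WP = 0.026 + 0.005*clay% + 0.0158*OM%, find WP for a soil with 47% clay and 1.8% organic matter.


WP = 0.026 + 0.005*47 + 0.0158*1.8
   = 0.026 + 0.2350 + 0.0284
   = 0.2894


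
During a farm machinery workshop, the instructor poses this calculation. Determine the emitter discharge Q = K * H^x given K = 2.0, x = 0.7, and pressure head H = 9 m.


Q = K * H^x
  = 2.0 * 9^0.7
  = 2.0 * 4.6555
  = 9.31 L/h


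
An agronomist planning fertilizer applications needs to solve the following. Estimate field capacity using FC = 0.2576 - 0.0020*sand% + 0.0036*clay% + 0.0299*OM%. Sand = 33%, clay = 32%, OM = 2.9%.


FC = 0.2576 - 0.0020*33 + 0.0036*32 + 0.0299*2.9
   = 0.2576 - 0.0660 + 0.1152 + 0.0867
   = 0.3935


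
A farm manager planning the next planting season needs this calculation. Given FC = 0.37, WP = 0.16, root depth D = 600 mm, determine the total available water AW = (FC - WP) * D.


AW = (FC - WP) * D
   = (0.37 - 0.16) * 600
   = 0.21 * 600
   = 126 mm


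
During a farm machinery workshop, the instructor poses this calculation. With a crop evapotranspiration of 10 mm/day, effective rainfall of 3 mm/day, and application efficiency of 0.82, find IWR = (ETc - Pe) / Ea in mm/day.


IWR = (ETc - Pe) / Ea
    = (10 - 3) / 0.82
    = 7 / 0.82
    = 8.54 mm/day


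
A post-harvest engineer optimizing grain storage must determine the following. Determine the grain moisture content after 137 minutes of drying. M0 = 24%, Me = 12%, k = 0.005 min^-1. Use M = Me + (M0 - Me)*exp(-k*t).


M = Me + (M0 - Me) * e^(-k*t)
  = 12 + (24 - 12) * e^(-0.005*137)
  = 12 + 12 * e^(-0.685)
  = 12 + 12 * 0.50409
  = 12 + 6.0491
  = 18.05%


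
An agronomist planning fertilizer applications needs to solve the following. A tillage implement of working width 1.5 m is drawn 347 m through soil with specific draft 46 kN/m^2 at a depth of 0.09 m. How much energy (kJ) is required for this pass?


E = k * d * w * L
  = 46 * 0.09 * 1.5 * 347
  = 2154.87 kJ


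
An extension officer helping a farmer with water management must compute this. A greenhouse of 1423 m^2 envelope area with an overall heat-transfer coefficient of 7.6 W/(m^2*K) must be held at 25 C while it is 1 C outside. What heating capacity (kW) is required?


dT = 25 - (1) = 24 K
Q = U * A * dT
  = 7.6 * 1423 * 24
  = 259555.20 W = 259.56 kW


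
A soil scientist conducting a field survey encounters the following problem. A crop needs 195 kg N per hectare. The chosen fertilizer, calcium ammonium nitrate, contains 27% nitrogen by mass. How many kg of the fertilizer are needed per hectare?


Rate = N_required / (N_content / 100)
     = 195 / (27 / 100)
     = 195 / 0.27
     = 722.22 kg/ha


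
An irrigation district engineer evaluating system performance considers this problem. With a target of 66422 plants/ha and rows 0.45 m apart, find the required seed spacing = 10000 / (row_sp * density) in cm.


spacing = 10000 / (row_sp * density)
        = 10000 / (0.45 * 66422)
        = 10000 / 29889.90
        = 0.33456 m = 33.46 cm


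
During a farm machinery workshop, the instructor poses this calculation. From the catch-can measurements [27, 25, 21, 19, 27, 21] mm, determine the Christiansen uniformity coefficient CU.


xbar = 140 / 6 = 23.333
sum|xi - xbar| = 18
CU = 100 * (1 - 18 / (6 * 23.333))
   = 100 * (1 - 0.1286)
   = 87.14%


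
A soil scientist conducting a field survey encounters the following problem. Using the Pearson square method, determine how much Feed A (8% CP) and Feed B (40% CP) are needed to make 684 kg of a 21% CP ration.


parts_A = CP_b - target = 40 - 21 = 19
parts_B = target - CP_a = 21 - 8 = 13
total_parts = 19 + 13 = 32
Feed A = 684 * 19 / 32 = 406.13 kg
Feed B = 684 * 13 / 32 = 277.88 kg

406.13 kg


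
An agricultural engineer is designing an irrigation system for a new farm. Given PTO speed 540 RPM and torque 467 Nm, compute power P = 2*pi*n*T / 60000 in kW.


P = 2*pi*n*T / 60000
  = 2*pi * 540 * 467 / 60000
  = 1584493.67 / 60000
  = 26.41 kW


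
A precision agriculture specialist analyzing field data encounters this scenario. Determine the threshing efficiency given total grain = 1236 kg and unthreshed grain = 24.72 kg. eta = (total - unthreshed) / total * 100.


eta = (total - unthreshed) / total * 100
    = (1236 - 24.72) / 1236 * 100
    = 1211.28 / 1236 * 100
    = 98%


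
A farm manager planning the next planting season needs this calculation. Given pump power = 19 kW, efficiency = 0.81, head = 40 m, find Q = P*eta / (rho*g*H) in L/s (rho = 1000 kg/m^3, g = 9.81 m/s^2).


Q = (P * 1000 * eta) / (rho * g * H)
  = (19 * 1000 * 0.81) / (1000 * 9.81 * 40)
  = 15390 / 392400
  = 0.03922 m^3/s = 39.22 L/s


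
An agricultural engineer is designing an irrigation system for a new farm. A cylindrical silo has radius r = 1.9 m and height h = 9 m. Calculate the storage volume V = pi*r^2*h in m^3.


V = pi * r^2 * h
  = pi * 1.9^2 * 9
  = pi * 3.61 * 9
  = 102.07 m^3


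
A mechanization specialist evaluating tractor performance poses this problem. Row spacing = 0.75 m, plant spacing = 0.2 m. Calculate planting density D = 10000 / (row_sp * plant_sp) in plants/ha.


D = 10000 / (row_sp * plant_sp)
  = 10000 / (0.75 * 0.2)
  = 10000 / 0.1500
  = 66666.67 plants/ha


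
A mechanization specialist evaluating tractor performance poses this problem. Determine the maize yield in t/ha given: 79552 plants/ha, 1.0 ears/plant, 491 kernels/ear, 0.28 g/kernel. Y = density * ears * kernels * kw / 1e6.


Y = density * ears * kernels * kw
  = 79552 * 1.0 * 491 * 0.28 g/ha
  = 10936808.96 g/ha
  = 10936.81 kg/ha = 10.94 t/ha


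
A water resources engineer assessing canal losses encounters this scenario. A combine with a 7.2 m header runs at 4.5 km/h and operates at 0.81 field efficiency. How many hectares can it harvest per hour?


C = w * v * eta_f / 10
  = 7.2 * 4.5 * 0.81 / 10
  = 26.24 / 10
  = 2.62 ha/h


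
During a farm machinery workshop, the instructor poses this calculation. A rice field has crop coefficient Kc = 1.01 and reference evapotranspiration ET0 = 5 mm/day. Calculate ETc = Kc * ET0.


ETc = Kc * ET0
    = 1.01 * 5
    = 5.05 mm/day


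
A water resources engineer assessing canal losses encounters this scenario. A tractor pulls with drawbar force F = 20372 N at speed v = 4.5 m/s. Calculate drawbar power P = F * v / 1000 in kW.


P = F * v / 1000
  = 20372 * 4.5 / 1000
  = 91674 / 1000
  = 91.67 kW


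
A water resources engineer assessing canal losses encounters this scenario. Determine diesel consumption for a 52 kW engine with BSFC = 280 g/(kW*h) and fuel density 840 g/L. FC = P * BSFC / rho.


FC = P * BSFC / rho_fuel
   = 52 * 280 / 840
   = 14560 / 840
   = 17.33 L/h


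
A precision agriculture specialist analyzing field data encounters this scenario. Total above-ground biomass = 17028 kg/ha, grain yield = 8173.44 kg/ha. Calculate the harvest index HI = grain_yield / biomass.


HI = grain_yield / biomass
   = 8173.44 / 17028
   = 0.48


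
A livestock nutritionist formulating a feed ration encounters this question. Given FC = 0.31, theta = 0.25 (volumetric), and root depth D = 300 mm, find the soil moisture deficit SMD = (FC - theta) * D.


SMD = (FC - theta) * D
    = (0.31 - 0.25) * 300
    = 0.060 * 300
    = 18 mm


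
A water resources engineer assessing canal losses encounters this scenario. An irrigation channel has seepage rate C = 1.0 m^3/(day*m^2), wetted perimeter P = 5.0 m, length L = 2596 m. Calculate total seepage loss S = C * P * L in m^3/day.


S = C * P * L
  = 1.0 * 5.0 * 2596
  = 12980 m^3/day


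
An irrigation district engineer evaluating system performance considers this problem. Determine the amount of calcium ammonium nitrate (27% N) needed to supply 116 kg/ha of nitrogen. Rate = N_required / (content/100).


Rate = N_required / (N_content / 100)
     = 116 / (27 / 100)
     = 116 / 0.27
     = 429.63 kg/ha


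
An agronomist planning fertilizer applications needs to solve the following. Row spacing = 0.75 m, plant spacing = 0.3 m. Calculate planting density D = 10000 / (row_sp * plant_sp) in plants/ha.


D = 10000 / (row_sp * plant_sp)
  = 10000 / (0.75 * 0.3)
  = 10000 / 0.2250
  = 44444.44 plants/ha


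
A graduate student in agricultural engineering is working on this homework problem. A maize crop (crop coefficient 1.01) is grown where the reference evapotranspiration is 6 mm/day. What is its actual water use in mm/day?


ETc = Kc * ET0
    = 1.01 * 6
    = 6.06 mm/day


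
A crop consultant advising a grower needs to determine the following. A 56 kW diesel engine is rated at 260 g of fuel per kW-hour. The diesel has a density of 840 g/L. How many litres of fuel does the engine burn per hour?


FC = P * BSFC / rho_fuel
   = 56 * 260 / 840
   = 14560 / 840
   = 17.33 L/h


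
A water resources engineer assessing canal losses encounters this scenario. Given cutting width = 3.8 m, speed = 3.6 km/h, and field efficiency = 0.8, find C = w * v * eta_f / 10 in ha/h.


C = w * v * eta_f / 10
  = 3.8 * 3.6 * 0.8 / 10
  = 10.94 / 10
  = 1.09 ha/h


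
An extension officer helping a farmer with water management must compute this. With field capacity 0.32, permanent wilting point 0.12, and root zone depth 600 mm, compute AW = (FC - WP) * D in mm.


AW = (FC - WP) * D
   = (0.32 - 0.12) * 600
   = 0.20 * 600
   = 120 mm


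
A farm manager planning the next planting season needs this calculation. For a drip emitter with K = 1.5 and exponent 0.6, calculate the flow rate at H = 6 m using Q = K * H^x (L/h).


Q = K * H^x
  = 1.5 * 6^0.6
  = 1.5 * 2.9302
  = 4.40 L/h


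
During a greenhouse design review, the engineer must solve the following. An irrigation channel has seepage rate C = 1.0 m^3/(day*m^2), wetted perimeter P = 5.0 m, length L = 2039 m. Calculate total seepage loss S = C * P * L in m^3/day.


S = C * P * L
  = 1.0 * 5.0 * 2039
  = 10195 m^3/day


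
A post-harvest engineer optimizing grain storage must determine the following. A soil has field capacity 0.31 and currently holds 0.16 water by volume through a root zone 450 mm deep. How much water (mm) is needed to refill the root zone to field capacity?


SMD = (FC - theta) * D
    = (0.31 - 0.16) * 450
    = 0.150 * 450
    = 67.50 mm


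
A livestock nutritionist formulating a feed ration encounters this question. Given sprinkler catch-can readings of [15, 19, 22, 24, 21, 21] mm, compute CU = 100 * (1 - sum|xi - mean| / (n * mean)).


xbar = 122 / 6 = 20.333
sum|xi - xbar| = 13.333
CU = 100 * (1 - 13.333 / (6 * 20.333))
   = 100 * (1 - 0.1093)
   = 89.07%


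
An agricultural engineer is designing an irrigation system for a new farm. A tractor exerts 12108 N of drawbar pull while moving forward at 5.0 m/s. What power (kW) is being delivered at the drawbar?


P = F * v / 1000
  = 12108 * 5.0 / 1000
  = 60540 / 1000
  = 60.54 kW


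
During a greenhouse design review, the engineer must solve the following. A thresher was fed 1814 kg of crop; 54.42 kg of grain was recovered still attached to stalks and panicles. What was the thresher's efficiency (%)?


eta = (total - unthreshed) / total * 100
    = (1814 - 54.42) / 1814 * 100
    = 1759.58 / 1814 * 100
    = 97%


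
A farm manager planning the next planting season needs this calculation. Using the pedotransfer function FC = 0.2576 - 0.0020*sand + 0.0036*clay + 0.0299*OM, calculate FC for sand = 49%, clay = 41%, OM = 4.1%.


FC = 0.2576 - 0.0020*49 + 0.0036*41 + 0.0299*4.1
   = 0.2576 - 0.0980 + 0.1476 + 0.1226
   = 0.4298


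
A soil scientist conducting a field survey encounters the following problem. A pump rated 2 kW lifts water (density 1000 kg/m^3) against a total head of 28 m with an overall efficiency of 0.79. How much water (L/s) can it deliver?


Q = (P * 1000 * eta) / (rho * g * H)
  = (2 * 1000 * 0.79) / (1000 * 9.81 * 28)
  = 1580 / 274680
  = 0.00575 m^3/s = 5.75 L/s


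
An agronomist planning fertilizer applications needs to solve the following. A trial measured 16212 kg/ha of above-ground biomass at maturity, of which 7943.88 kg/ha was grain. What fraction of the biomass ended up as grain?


HI = grain_yield / biomass
   = 7943.88 / 16212
   = 0.49


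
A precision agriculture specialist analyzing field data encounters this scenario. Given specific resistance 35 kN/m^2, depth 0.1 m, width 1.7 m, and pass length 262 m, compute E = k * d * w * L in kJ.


E = k * d * w * L
  = 35 * 0.1 * 1.7 * 262
  = 1558.90 kJ


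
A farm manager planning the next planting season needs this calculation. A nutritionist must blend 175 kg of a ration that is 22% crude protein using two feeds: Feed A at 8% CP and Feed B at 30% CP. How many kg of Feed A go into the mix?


parts_A = CP_b - target = 30 - 22 = 8
parts_B = target - CP_a = 22 - 8 = 14
total_parts = 8 + 14 = 22
Feed A = 175 * 8 / 22 = 63.64 kg
Feed B = 175 * 14 / 22 = 111.36 kg

63.64 kg


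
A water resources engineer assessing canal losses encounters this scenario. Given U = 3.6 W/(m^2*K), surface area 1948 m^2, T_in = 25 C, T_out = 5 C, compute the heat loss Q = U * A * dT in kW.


dT = 25 - (5) = 20 K
Q = U * A * dT
  = 3.6 * 1948 * 20
  = 140256 W = 140.26 kW


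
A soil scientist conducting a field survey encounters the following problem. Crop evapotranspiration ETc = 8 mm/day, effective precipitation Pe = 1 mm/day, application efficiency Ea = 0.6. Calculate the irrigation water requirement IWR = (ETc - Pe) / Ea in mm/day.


IWR = (ETc - Pe) / Ea
    = (8 - 1) / 0.6
    = 7 / 0.6
    = 11.67 mm/day


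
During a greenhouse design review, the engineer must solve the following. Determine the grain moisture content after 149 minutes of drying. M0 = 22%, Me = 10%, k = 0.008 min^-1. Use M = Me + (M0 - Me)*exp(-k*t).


M = Me + (M0 - Me) * e^(-k*t)
  = 10 + (22 - 10) * e^(-0.008*149)
  = 10 + 12 * e^(-1.192)
  = 10 + 12 * 0.30361
  = 10 + 3.6434
  = 13.64%


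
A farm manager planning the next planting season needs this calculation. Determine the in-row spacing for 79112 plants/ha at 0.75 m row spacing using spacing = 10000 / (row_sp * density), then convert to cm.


spacing = 10000 / (row_sp * density)
        = 10000 / (0.75 * 79112)
        = 10000 / 59334
        = 0.16854 m = 16.85 cm


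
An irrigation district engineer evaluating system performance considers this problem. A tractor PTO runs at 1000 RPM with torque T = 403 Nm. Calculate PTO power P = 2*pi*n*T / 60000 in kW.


P = 2*pi*n*T / 60000
  = 2*pi * 1000 * 403 / 60000
  = 2532123.68 / 60000
  = 42.20 kW


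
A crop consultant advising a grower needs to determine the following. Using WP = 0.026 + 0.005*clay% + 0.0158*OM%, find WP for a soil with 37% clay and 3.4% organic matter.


WP = 0.026 + 0.005*37 + 0.0158*3.4
   = 0.026 + 0.1850 + 0.0537
   = 0.2647


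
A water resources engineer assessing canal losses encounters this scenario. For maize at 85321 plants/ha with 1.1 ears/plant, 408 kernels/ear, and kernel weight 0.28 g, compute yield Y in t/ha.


Y = density * ears * kernels * kw
  = 85321 * 1.1 * 408 * 0.28 g/ha
  = 10721778.14 g/ha
  = 10721.78 kg/ha = 10.72 t/ha


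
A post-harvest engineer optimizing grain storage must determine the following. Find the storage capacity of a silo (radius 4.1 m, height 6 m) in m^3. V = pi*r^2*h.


V = pi * r^2 * h
  = pi * 4.1^2 * 6
  = pi * 16.81 * 6
  = 316.86 m^3


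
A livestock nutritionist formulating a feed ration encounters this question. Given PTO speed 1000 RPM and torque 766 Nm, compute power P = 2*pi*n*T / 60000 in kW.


P = 2*pi*n*T / 60000
  = 2*pi * 1000 * 766 / 60000
  = 4812919.95 / 60000
  = 80.22 kW


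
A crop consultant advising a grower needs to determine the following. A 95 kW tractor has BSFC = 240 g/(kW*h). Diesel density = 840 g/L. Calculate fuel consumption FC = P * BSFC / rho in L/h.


FC = P * BSFC / rho_fuel
   = 95 * 240 / 840
   = 22800 / 840
   = 27.14 L/h


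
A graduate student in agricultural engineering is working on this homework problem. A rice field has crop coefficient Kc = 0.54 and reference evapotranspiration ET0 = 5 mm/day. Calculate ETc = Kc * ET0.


ETc = Kc * ET0
    = 0.54 * 5
    = 2.70 mm/day
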